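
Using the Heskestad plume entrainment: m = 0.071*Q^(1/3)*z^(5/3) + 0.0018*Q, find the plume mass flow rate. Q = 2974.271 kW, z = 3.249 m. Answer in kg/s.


Q^(1/3) = 14.381
z^(5/3) = 7.1272
First term = 0.071 * 14.381 * 7.1272 = 7.2773
Second term = 0.0018 * 2974.271 = 5.3537
m = 12.631 kg/s

12.631 kg/s


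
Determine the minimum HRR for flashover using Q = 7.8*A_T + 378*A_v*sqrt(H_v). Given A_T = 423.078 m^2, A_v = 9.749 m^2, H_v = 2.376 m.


7.8*A_T = 3300.0
sqrt(H_v) = 1.5414
378*A_v*sqrt(H_v) = 5680.3
Q = 3300.0 + 5680.3 = 8980.4 kW

8980.4 kW


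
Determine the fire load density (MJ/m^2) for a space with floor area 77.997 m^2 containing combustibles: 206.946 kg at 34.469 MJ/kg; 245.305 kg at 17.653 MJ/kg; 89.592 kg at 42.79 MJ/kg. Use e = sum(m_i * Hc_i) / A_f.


Total energy = 206.946*34.469 + 245.305*17.653 + 89.592*42.79
= 7133.222 + 4330.369 + 3833.642
= 15297.23 MJ
e = 15297.23 / 77.997 = 196.13 MJ/m^2

196.13 MJ/m^2


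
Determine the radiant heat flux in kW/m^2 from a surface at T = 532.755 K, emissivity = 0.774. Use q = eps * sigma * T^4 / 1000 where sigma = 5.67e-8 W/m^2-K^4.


T^4 = 8.0558e+10
q = 0.774 * 5.67e-8 * 8.0558e+10 / 1000 = 3.5354 kW/m^2

3.5354 kW/m^2


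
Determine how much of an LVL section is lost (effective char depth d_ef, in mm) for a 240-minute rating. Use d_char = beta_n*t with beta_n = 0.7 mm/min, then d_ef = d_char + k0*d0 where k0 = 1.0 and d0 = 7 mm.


d_char = 0.7 * 240 = 168 mm
d_ef = 168 + 1.0*7 = 175 mm

175 mm


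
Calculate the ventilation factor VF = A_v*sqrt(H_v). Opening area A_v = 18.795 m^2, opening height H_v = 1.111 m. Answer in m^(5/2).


sqrt(H_v) = 1.0540
VF = 18.795 * 1.0540 = 19.811 m^(5/2)

19.811 m^(5/2)


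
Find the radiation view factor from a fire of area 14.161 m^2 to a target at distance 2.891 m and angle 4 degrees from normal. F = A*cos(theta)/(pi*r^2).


cos(4 deg) = 0.99756
pi*r^2 = 26.257
F = 14.161 * 0.99756 / 26.257 = 0.53801

0.53801


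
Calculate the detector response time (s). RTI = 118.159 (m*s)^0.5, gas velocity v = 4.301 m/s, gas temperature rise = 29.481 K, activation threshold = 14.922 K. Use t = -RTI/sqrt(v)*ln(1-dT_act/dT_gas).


dT_act/dT_gas = 0.50616
ln(1 - 0.50616) = -0.70554
t = -118.159 / sqrt(4.301) * -0.70554 = 40.198 s

40.198 s


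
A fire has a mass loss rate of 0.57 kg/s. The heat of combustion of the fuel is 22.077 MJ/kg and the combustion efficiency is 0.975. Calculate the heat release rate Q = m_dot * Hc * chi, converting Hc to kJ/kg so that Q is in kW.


Hc = 22.077 MJ/kg = 22.077 * 1000 kJ/kg = 22077 kJ/kg
Q = 0.57 kg/s * 22077 kJ/kg * 0.975 = 12269 kW

12269 kW


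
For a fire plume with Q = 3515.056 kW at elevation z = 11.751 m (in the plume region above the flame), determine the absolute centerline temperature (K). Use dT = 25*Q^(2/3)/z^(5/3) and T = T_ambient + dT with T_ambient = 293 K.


Q^(2/3) = 231.18
z^(5/3) = 60.738
dT = 25 * 231.18 / 60.738 = 95.156 K
T = 293 + 95.156 = 388.16 K

388.16 K


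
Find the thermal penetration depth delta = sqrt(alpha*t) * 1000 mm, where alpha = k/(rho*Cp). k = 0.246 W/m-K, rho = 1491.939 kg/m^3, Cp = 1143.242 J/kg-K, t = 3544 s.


alpha = 0.246 / (1491.939 * 1143.242) = 1.4423e-07 m^2/s
alpha * t = 0.00051114
delta = sqrt(0.00051114) * 1000 = 22.608 mm

22.608 mm


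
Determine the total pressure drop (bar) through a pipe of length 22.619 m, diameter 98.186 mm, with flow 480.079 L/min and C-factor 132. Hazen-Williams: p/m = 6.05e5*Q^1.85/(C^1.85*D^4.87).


Q^1.85 = 91291
C^1.85 = 8376.5
D^4.87 = 5.0267e+09
p/m = 0.0013117 bar/m
p_total = 0.0013117 * 22.619 = 0.029670 bar

0.029670 bar


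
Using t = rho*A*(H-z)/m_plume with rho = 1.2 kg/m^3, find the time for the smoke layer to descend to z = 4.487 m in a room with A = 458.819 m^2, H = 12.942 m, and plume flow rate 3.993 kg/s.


H - z = 8.455 m
t = 1.2 * 458.819 * 8.455 / 3.993 = 1165.8 s

1165.8 s


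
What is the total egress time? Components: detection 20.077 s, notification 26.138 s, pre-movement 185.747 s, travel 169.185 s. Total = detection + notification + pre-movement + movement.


Total = 20.077 + 26.138 + 185.747 + 169.185 = 401.147 s

401.147 s


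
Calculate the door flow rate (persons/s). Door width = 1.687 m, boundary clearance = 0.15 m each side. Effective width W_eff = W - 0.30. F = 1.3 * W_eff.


W_eff = 1.687 - 0.30 = 1.387 m
F = 1.3 * 1.387 = 1.8031 persons/s

1.8031 persons/s


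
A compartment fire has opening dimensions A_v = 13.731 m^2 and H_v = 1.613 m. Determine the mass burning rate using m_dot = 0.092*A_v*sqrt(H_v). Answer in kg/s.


sqrt(H_v) = 1.2700
m_dot = 0.092 * 13.731 * 1.2700 = 1.6044 kg/s

1.6044 kg/s


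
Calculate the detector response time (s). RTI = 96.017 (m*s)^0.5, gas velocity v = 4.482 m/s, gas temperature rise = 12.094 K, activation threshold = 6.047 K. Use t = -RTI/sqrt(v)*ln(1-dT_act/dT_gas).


dT_act/dT_gas = 0.5
ln(1 - 0.5) = -0.69315
t = -96.017 / sqrt(4.482) * -0.69315 = 31.437 s

31.437 s


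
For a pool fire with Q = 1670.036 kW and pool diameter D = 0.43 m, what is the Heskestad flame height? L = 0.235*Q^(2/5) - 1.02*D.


Q^(2/5) = 19.458
0.235 * Q^(2/5) = 4.5725
1.02 * D = 0.43860
L = 4.1339 m

4.1339 m


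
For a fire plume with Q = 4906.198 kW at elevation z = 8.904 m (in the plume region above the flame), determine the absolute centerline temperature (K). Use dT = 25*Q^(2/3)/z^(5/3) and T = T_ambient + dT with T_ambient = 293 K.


Q^(2/3) = 288.73
z^(5/3) = 38.251
dT = 25 * 288.73 / 38.251 = 188.71 K
T = 293 + 188.71 = 481.71 K

481.71 K


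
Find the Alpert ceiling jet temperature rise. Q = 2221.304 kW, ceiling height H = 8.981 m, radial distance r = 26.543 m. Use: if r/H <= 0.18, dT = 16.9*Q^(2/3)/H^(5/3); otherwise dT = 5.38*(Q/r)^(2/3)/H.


r/H = 26.543 / 8.981 = 2.9555
r/H > 0.18, so dT = 5.38*(Q/r)^(2/3)/H
Q/r = 83.687
(Q/r)^(2/3) = 19.133
dT = 5.38 * 19.133 / 8.981 = 11.461 K

11.461 K


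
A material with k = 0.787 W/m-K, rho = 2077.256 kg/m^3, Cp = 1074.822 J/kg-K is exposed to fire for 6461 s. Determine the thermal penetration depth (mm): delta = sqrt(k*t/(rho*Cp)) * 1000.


alpha = 0.787 / (2077.256 * 1074.822) = 3.5249e-07 m^2/s
alpha * t = 0.0022774
delta = sqrt(0.0022774) * 1000 = 47.723 mm

47.723 mm


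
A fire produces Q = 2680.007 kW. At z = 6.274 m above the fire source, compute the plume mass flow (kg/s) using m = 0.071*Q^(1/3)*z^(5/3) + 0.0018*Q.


Q^(1/3) = 13.890
z^(5/3) = 21.342
First term = 0.071 * 13.890 * 21.342 = 21.048
Second term = 0.0018 * 2680.007 = 4.8240
m = 25.872 kg/s

25.872 kg/s


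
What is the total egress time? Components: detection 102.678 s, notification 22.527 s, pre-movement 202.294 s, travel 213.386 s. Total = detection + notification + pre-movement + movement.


Total = 102.678 + 22.527 + 202.294 + 213.386 = 540.885 s

540.885 s


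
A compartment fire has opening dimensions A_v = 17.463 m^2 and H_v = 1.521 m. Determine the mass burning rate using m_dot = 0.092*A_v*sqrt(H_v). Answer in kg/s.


sqrt(H_v) = 1.2333
m_dot = 0.092 * 17.463 * 1.2333 = 1.9814 kg/s

1.9814 kg/s


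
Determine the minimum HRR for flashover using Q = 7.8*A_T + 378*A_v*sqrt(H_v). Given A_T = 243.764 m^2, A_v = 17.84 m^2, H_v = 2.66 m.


7.8*A_T = 1901.4
sqrt(H_v) = 1.6310
378*A_v*sqrt(H_v) = 10998
Q = 1901.4 + 10998 = 12900 kW

12900 kW


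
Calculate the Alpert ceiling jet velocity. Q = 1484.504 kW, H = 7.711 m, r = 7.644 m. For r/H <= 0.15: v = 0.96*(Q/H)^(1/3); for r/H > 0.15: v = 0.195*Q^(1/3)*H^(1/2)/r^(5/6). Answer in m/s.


r/H = 7.644 / 7.711 = 0.99131
r/H > 0.15, so v = 0.195*Q^(1/3)*H^(1/2)/r^(5/6)
Q^(1/3) = 11.408
H^(1/2) = 2.7769
r^(5/6) = 5.4463
v = 0.195 * 11.408 * 2.7769 / 5.4463 = 1.1342 m/s

1.1342 m/s


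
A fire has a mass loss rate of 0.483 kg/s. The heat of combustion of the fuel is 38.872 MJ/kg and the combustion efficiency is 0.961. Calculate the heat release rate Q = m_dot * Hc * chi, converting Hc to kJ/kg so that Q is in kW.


Hc = 38.872 MJ/kg = 38.872 * 1000 kJ/kg = 38872 kJ/kg
Q = 0.483 kg/s * 38872 kJ/kg * 0.961 = 18043 kW

18043 kW


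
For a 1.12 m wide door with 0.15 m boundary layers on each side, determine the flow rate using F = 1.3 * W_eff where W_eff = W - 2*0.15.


W_eff = 1.12 - 0.30 = 0.82 m
F = 1.3 * 0.82 = 1.066 persons/s

1.066 persons/s


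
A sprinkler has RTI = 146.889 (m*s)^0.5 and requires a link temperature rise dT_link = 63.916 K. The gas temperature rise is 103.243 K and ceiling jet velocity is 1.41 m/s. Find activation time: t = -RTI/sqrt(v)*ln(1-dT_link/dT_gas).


dT_link/dT_gas = 0.61908
ln(1 - 0.61908) = -0.96517
t = -146.889 / sqrt(1.41) * -0.96517 = 119.39 s

119.39 s


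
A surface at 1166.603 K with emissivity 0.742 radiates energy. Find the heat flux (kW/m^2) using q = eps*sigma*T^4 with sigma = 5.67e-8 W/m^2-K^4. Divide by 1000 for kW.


T^4 = 1.8522e+12
q = 0.742 * 5.67e-8 * 1.8522e+12 / 1000 = 77.925 kW/m^2

77.925 kW/m^2


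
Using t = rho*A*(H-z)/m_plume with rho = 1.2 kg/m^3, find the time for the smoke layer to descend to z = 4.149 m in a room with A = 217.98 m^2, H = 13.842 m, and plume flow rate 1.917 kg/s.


H - z = 9.693 m
t = 1.2 * 217.98 * 9.693 / 1.917 = 1322.6 s

1322.6 s


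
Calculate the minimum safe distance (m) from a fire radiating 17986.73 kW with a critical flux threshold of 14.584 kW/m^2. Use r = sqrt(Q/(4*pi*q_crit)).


4*pi*q_crit = 183.27
Q/(4*pi*q_crit) = 98.144
r = sqrt(98.144) = 9.9068 m

9.9068 m


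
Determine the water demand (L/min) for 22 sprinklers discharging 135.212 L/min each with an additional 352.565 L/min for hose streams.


Sprinkler demand = 22 * 135.212 = 2974.664 L/min
Total = 2974.664 + 352.565 = 3327.229 L/min

3327.229 L/min


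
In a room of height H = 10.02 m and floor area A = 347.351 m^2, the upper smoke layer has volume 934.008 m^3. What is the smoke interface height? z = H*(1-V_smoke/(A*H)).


V/(A*H) = 0.26836
1 - 0.26836 = 0.73164
z = 10.02 * 0.73164 = 7.3311 m

7.3311 m


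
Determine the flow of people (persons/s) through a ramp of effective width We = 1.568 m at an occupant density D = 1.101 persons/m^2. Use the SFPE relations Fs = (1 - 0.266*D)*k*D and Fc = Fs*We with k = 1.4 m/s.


1 - 0.266*D = 1 - 0.266*1.101 = 0.70713
Fs = 0.70713 * 1.4 * 1.101 = 1.0900 persons/(s*m)
Fc = 1.0900 * 1.568 = 1.7091 persons/s

1.7091 persons/s


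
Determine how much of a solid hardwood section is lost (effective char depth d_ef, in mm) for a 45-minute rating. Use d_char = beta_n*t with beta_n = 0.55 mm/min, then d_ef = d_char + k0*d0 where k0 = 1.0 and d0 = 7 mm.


d_char = 0.55 * 45 = 24.75 mm
d_ef = 24.75 + 1.0*7 = 31.75 mm

31.75 mm


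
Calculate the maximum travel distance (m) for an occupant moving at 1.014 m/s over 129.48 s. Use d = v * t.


d = 1.014 * 129.48 = 131.29 m

131.29 m


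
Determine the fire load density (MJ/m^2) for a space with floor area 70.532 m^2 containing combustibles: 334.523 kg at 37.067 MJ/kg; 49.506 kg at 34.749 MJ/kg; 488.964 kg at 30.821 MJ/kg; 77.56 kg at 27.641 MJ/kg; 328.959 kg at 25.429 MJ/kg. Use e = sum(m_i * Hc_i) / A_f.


Total energy = 334.523*37.067 + 49.506*34.749 + 488.964*30.821 + 77.56*27.641 + 328.959*25.429
= 12399.76 + 1720.284 + 15070.36 + 2143.836 + 8365.098
= 39699.34 MJ
e = 39699.34 / 70.532 = 562.86 MJ/m^2

562.86 MJ/m^2


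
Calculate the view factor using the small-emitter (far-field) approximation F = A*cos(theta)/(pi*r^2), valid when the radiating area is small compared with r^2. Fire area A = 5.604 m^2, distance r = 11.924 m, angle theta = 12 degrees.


cos(12 deg) = 0.97815
pi*r^2 = 446.68
F = 5.604 * 0.97815 / 446.68 = 0.012272

0.012272


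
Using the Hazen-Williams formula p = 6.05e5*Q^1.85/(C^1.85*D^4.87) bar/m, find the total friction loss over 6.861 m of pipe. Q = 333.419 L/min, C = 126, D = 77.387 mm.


Q^1.85 = 46508
C^1.85 = 7685.7
D^4.87 = 1.5769e+09
p/m = 0.0023216 bar/m
p_total = 0.0023216 * 6.861 = 0.015929 bar

0.015929 bar


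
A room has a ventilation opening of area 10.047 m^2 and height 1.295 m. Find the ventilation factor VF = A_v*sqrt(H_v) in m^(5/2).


sqrt(H_v) = 1.1380
VF = 10.047 * 1.1380 = 11.433 m^(5/2)

11.433 m^(5/2)


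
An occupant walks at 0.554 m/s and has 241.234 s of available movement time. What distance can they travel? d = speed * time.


d = 0.554 * 241.234 = 133.64 m

133.64 m


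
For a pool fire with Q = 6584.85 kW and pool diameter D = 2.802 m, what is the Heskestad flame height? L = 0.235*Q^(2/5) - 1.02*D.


Q^(2/5) = 33.684
0.235 * Q^(2/5) = 7.9156
1.02 * D = 2.8580
L = 5.0576 m

5.0576 m


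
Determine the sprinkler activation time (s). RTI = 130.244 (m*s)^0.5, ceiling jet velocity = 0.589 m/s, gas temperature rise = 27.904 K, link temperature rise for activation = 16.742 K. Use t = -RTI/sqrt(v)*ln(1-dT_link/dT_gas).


dT_link/dT_gas = 0.59999
ln(1 - 0.59999) = -0.91625
t = -130.244 / sqrt(0.589) * -0.91625 = 155.49 s

155.49 s


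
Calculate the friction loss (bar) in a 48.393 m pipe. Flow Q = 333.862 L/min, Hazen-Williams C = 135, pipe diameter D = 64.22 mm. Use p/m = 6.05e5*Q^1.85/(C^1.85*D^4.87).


Q^1.85 = 46623
C^1.85 = 8732.1
D^4.87 = 6.3585e+08
p/m = 0.0050802 bar/m
p_total = 0.0050802 * 48.393 = 0.24585 bar

0.24585 bar


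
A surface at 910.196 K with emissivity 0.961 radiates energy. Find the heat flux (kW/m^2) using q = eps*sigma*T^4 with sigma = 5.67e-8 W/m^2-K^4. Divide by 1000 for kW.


T^4 = 6.8634e+11
q = 0.961 * 5.67e-8 * 6.8634e+11 / 1000 = 37.398 kW/m^2

37.398 kW/m^2


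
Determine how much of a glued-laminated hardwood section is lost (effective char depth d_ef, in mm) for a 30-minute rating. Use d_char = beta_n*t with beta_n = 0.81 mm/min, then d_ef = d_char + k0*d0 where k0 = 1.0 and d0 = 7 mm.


d_char = 0.81 * 30 = 24.3 mm
d_ef = 24.3 + 1.0*7 = 31.3 mm

31.3 mm


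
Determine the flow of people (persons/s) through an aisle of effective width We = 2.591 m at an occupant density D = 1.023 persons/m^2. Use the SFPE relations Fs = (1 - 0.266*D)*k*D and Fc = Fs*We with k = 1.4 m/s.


1 - 0.266*D = 1 - 0.266*1.023 = 0.72788
Fs = 0.72788 * 1.4 * 1.023 = 1.0425 persons/(s*m)
Fc = 1.0425 * 2.591 = 2.7010 persons/s

2.7010 persons/s


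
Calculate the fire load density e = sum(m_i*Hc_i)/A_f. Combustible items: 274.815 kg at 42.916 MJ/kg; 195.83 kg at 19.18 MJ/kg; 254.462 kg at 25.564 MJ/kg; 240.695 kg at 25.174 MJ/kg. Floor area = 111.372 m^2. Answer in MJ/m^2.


Total energy = 274.815*42.916 + 195.83*19.18 + 254.462*25.564 + 240.695*25.174
= 11793.96 + 3756.019 + 6505.067 + 6059.256
= 28114.30 MJ
e = 28114.30 / 111.372 = 252.44 MJ/m^2

252.44 MJ/m^2


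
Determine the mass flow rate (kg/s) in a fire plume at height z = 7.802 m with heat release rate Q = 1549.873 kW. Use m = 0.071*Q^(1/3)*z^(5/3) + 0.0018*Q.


Q^(1/3) = 11.573
z^(5/3) = 30.691
First term = 0.071 * 11.573 * 30.691 = 25.217
Second term = 0.0018 * 1549.873 = 2.7898
m = 28.007 kg/s

28.007 kg/s


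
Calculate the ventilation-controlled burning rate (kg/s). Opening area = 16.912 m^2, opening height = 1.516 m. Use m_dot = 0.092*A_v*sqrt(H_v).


sqrt(H_v) = 1.2313
m_dot = 0.092 * 16.912 * 1.2313 = 1.9157 kg/s

1.9157 kg/s


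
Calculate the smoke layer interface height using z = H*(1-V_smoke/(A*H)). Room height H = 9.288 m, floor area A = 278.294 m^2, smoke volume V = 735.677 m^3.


V/(A*H) = 0.28462
1 - 0.28462 = 0.71538
z = 9.288 * 0.71538 = 6.6445 m

6.6445 m


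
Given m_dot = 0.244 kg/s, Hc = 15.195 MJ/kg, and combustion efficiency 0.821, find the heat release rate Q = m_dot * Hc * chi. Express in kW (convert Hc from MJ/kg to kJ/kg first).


Hc = 15.195 MJ/kg = 15.195 * 1000 kJ/kg = 15195 kJ/kg
Q = 0.244 kg/s * 15195 kJ/kg * 0.821 = 3043.9 kW

3043.9 kW


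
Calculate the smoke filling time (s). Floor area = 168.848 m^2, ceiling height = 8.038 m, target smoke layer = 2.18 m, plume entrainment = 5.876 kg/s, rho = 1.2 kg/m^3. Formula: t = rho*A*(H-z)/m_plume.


H - z = 5.858 m
t = 1.2 * 168.848 * 5.858 / 5.876 = 202.00 s

202.00 s


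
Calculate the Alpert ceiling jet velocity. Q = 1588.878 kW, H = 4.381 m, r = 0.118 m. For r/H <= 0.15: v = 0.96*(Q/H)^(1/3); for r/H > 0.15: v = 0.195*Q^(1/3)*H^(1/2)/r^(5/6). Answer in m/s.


r/H = 0.118 / 4.381 = 0.026934
r/H <= 0.15, so v = 0.96*(Q/H)^(1/3)
Q/H = 362.67
(Q/H)^(1/3) = 7.1314
v = 0.96 * 7.1314 = 6.8461 m/s

6.8461 m/s


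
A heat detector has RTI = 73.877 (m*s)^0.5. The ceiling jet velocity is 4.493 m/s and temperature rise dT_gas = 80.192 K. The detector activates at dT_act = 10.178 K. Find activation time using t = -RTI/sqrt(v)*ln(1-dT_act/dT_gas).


dT_act/dT_gas = 0.12692
ln(1 - 0.12692) = -0.13573
t = -73.877 / sqrt(4.493) * -0.13573 = 4.7306 s

4.7306 s


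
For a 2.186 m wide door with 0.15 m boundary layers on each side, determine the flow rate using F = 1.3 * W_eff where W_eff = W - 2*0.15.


W_eff = 2.186 - 0.30 = 1.886 m
F = 1.3 * 1.886 = 2.4518 persons/s

2.4518 persons/s


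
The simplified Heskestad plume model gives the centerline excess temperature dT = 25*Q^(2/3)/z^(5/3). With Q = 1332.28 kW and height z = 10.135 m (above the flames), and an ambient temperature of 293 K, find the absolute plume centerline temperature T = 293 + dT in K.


Q^(2/3) = 121.08
z^(5/3) = 47.465
dT = 25 * 121.08 / 47.465 = 63.772 K
T = 293 + 63.772 = 356.77 K

356.77 K


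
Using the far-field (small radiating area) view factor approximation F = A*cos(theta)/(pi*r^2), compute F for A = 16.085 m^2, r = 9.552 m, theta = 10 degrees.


cos(10 deg) = 0.98481
pi*r^2 = 286.64
F = 16.085 * 0.98481 / 286.64 = 0.055263

0.055263


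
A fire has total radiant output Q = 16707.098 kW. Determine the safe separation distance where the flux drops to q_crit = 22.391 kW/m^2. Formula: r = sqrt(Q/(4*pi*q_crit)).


4*pi*q_crit = 281.37
Q/(4*pi*q_crit) = 59.377
r = sqrt(59.377) = 7.7056 m

7.7056 m


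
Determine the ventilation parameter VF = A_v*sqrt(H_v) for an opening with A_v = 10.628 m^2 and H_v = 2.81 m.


sqrt(H_v) = 1.6763
VF = 10.628 * 1.6763 = 17.816 m^(5/2)

17.816 m^(5/2)


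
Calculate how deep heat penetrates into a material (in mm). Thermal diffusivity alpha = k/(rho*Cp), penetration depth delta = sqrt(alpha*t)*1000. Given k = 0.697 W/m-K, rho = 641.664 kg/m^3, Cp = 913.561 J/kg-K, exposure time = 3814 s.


alpha = 0.697 / (641.664 * 913.561) = 1.1890e-06 m^2/s
alpha * t = 0.0045349
delta = sqrt(0.0045349) * 1000 = 67.342 mm

67.342 mm


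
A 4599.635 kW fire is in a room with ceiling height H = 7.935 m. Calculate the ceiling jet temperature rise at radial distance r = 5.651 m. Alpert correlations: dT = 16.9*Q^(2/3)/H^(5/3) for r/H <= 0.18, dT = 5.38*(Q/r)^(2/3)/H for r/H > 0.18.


r/H = 5.651 / 7.935 = 0.71216
r/H > 0.18, so dT = 5.38*(Q/r)^(2/3)/H
Q/r = 813.95
(Q/r)^(2/3) = 87.176
dT = 5.38 * 87.176 / 7.935 = 59.106 K

59.106 K


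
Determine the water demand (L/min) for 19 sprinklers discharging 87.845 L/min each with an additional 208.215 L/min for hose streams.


Sprinkler demand = 19 * 87.845 = 1669.055 L/min
Total = 1669.055 + 208.215 = 1877.27 L/min

1877.27 L/min


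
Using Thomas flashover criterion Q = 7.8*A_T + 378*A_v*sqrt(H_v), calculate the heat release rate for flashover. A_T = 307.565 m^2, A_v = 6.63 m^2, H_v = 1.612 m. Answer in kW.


7.8*A_T = 2399.007
sqrt(H_v) = 1.2696
378*A_v*sqrt(H_v) = 3181.9
Q = 2399.007 + 3181.9 = 5580.9 kW

5580.9 kW


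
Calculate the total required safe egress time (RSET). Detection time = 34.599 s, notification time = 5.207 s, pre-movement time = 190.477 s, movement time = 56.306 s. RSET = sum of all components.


Total = 34.599 + 5.207 + 190.477 + 56.306 = 286.589 s

286.589 s


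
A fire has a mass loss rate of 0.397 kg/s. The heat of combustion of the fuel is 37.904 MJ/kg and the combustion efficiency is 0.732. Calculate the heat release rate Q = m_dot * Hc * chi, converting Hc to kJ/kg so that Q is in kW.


Hc = 37.904 MJ/kg = 37.904 * 1000 kJ/kg = 37904 kJ/kg
Q = 0.397 kg/s * 37904 kJ/kg * 0.732 = 11015 kW

11015 kW


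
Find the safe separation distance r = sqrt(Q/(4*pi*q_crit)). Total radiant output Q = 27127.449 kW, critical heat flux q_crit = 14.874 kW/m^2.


4*pi*q_crit = 186.91
Q/(4*pi*q_crit) = 145.13
r = sqrt(145.13) = 12.047 m

12.047 m


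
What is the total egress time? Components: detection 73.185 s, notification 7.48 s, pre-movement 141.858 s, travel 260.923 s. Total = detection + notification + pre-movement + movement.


Total = 73.185 + 7.48 + 141.858 + 260.923 = 483.446 s

483.446 s


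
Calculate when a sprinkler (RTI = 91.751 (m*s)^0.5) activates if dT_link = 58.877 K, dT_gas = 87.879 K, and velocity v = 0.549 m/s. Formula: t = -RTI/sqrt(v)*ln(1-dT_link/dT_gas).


dT_link/dT_gas = 0.66998
ln(1 - 0.66998) = -1.1086
t = -91.751 / sqrt(0.549) * -1.1086 = 137.28 s

137.28 s


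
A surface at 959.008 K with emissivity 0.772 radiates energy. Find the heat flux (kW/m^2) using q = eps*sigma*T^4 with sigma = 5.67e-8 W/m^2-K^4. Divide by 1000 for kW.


T^4 = 8.4584e+11
q = 0.772 * 5.67e-8 * 8.4584e+11 / 1000 = 37.025 kW/m^2

37.025 kW/m^2


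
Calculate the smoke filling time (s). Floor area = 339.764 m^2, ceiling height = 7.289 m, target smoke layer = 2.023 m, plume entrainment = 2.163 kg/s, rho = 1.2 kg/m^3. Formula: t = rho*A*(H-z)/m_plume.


H - z = 5.266 m
t = 1.2 * 339.764 * 5.266 / 2.163 = 992.62 s

992.62 s


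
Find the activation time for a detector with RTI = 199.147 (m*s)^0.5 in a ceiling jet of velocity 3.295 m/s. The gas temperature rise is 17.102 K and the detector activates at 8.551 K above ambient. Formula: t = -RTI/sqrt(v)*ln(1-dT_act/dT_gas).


dT_act/dT_gas = 0.5
ln(1 - 0.5) = -0.69315
t = -199.147 / sqrt(3.295) * -0.69315 = 76.045 s

76.045 s


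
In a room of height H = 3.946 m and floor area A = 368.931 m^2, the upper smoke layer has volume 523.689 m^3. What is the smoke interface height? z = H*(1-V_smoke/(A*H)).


V/(A*H) = 0.35973
1 - 0.35973 = 0.64027
z = 3.946 * 0.64027 = 2.5265 m

2.5265 m


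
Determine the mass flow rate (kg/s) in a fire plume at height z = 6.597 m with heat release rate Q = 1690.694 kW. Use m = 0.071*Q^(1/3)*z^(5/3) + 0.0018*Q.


Q^(1/3) = 11.913
z^(5/3) = 23.205
First term = 0.071 * 11.913 * 23.205 = 19.627
Second term = 0.0018 * 1690.694 = 3.0432
m = 22.670 kg/s

22.670 kg/s


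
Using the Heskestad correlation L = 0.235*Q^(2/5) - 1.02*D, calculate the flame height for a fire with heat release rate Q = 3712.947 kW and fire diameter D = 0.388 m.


Q^(2/5) = 26.785
0.235 * Q^(2/5) = 6.2944
1.02 * D = 0.39576
L = 5.8987 m

5.8987 m


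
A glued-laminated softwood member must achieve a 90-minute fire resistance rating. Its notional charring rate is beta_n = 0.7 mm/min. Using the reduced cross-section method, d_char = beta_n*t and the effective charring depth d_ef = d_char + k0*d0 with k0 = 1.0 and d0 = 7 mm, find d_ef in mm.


d_char = 0.7 * 90 = 63 mm
d_ef = 63 + 1.0*7 = 70 mm

70 mm


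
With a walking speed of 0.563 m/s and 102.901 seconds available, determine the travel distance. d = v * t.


d = 0.563 * 102.901 = 57.933 m

57.933 m


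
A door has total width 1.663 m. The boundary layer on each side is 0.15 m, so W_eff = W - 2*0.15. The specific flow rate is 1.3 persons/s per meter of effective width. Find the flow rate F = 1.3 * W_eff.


W_eff = 1.663 - 0.30 = 1.363 m
F = 1.3 * 1.363 = 1.7719 persons/s

1.7719 persons/s


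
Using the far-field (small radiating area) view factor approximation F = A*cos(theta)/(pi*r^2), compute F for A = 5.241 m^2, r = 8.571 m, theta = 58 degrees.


cos(58 deg) = 0.52992
pi*r^2 = 230.79
F = 5.241 * 0.52992 / 230.79 = 0.012034

0.012034


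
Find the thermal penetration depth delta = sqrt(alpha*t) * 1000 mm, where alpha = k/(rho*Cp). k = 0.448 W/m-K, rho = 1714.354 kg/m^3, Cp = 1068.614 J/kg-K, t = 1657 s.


alpha = 0.448 / (1714.354 * 1068.614) = 2.4454e-07 m^2/s
alpha * t = 0.00040521
delta = sqrt(0.00040521) * 1000 = 20.130 mm

20.130 mm


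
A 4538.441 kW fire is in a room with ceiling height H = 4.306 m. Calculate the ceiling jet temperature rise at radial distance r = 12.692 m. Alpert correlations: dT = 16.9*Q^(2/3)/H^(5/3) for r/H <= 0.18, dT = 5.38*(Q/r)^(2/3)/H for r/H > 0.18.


r/H = 12.692 / 4.306 = 2.9475
r/H > 0.18, so dT = 5.38*(Q/r)^(2/3)/H
Q/r = 357.58
(Q/r)^(2/3) = 50.379
dT = 5.38 * 50.379 / 4.306 = 62.945 K

62.945 K


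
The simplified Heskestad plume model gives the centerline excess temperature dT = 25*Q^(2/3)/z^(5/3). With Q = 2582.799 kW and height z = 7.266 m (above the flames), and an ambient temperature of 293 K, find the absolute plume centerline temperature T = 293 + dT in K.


Q^(2/3) = 188.25
z^(5/3) = 27.258
dT = 25 * 188.25 / 27.258 = 172.65 K
T = 293 + 172.65 = 465.65 K

465.65 K


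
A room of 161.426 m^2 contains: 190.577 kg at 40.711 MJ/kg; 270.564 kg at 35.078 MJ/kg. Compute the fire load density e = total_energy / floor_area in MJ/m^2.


Total energy = 190.577*40.711 + 270.564*35.078
= 7758.580 + 9490.844
= 17249.42 MJ
e = 17249.42 / 161.426 = 106.86 MJ/m^2

106.86 MJ/m^2


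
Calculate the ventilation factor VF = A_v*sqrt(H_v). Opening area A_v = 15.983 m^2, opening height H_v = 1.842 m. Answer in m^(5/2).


sqrt(H_v) = 1.3572
VF = 15.983 * 1.3572 = 21.692 m^(5/2)

21.692 m^(5/2)


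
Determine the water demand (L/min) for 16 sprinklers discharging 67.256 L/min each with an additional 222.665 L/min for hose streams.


Sprinkler demand = 16 * 67.256 = 1076.096 L/min
Total = 1076.096 + 222.665 = 1298.761 L/min

1298.761 L/min


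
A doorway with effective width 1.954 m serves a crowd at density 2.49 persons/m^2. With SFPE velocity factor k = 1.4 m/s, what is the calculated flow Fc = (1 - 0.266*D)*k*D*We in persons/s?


1 - 0.266*D = 1 - 0.266*2.49 = 0.33766
Fs = 0.33766 * 1.4 * 2.49 = 1.1771 persons/(s*m)
Fc = 1.1771 * 1.954 = 2.3000 persons/s

2.3000 persons/s


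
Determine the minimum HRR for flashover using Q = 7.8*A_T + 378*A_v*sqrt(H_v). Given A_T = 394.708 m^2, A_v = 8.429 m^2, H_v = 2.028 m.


7.8*A_T = 3078.7
sqrt(H_v) = 1.4241
378*A_v*sqrt(H_v) = 4537.3
Q = 3078.7 + 4537.3 = 7616.1 kW

7616.1 kW


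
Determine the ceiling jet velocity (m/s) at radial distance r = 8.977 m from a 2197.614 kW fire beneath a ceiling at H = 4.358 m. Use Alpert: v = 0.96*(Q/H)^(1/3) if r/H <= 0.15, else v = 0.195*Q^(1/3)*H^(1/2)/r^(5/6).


r/H = 8.977 / 4.358 = 2.0599
r/H > 0.15, so v = 0.195*Q^(1/3)*H^(1/2)/r^(5/6)
Q^(1/3) = 13.001
H^(1/2) = 2.0876
r^(5/6) = 6.2270
v = 0.195 * 13.001 * 2.0876 / 6.2270 = 0.84994 m/s

0.84994 m/s


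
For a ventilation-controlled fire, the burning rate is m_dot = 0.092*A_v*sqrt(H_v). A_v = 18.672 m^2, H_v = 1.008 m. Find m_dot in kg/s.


sqrt(H_v) = 1.0040
m_dot = 0.092 * 18.672 * 1.0040 = 1.7247 kg/s

1.7247 kg/s


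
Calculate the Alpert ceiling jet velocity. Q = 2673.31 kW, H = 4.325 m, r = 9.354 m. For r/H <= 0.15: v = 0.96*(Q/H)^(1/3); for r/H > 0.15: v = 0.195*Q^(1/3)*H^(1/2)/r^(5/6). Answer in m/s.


r/H = 9.354 / 4.325 = 2.1628
r/H > 0.15, so v = 0.195*Q^(1/3)*H^(1/2)/r^(5/6)
Q^(1/3) = 13.879
H^(1/2) = 2.0797
r^(5/6) = 6.4441
v = 0.195 * 13.879 * 2.0797 / 6.4441 = 0.87340 m/s

0.87340 m/s


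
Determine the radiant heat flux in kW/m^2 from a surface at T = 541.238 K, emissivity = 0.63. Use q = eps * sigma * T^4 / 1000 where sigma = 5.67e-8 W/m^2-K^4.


T^4 = 8.5813e+10
q = 0.63 * 5.67e-8 * 8.5813e+10 / 1000 = 3.0653 kW/m^2

3.0653 kW/m^2


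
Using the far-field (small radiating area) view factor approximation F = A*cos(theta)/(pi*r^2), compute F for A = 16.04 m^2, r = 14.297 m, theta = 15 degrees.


cos(15 deg) = 0.96593
pi*r^2 = 642.15
F = 16.04 * 0.96593 / 642.15 = 0.024127

0.024127


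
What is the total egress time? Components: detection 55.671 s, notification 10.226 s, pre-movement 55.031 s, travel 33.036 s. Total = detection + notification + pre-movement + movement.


Total = 55.671 + 10.226 + 55.031 + 33.036 = 153.964 s

153.964 s


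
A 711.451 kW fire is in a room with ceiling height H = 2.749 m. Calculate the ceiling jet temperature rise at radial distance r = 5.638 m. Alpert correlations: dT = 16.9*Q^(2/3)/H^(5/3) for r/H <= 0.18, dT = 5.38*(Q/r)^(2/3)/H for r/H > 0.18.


r/H = 5.638 / 2.749 = 2.0509
r/H > 0.18, so dT = 5.38*(Q/r)^(2/3)/H
Q/r = 126.19
(Q/r)^(2/3) = 25.158
dT = 5.38 * 25.158 / 2.749 = 49.237 K

49.237 K


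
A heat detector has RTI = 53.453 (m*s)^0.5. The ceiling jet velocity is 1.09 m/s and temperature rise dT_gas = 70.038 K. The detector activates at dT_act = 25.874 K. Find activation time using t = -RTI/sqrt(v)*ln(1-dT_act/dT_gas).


dT_act/dT_gas = 0.36943
ln(1 - 0.36943) = -0.46113
t = -53.453 / sqrt(1.09) * -0.46113 = 23.609 s

23.609 s


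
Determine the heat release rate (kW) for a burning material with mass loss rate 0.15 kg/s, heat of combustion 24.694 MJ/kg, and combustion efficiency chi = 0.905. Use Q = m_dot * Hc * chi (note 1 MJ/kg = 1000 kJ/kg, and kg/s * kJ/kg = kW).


Hc = 24.694 MJ/kg = 24.694 * 1000 kJ/kg = 24694 kJ/kg
Q = 0.15 kg/s * 24694 kJ/kg * 0.905 = 3352.2 kW

3352.2 kW


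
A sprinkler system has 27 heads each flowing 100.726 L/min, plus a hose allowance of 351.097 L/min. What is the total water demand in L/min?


Sprinkler demand = 27 * 100.726 = 2719.602 L/min
Total = 2719.602 + 351.097 = 3070.699 L/min

3070.699 L/min


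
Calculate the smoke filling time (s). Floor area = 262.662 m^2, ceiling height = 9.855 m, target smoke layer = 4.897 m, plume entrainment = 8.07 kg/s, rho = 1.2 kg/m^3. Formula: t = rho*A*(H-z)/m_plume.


H - z = 4.958 m
t = 1.2 * 262.662 * 4.958 / 8.07 = 193.65 s

193.65 s


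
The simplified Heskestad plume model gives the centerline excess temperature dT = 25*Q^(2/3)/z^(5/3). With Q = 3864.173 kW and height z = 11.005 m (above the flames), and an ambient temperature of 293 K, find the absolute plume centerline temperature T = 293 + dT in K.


Q^(2/3) = 246.25
z^(5/3) = 54.448
dT = 25 * 246.25 / 54.448 = 113.06 K
T = 293 + 113.06 = 406.06 K

406.06 K


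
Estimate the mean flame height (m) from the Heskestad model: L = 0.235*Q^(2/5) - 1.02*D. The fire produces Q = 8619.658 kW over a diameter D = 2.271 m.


Q^(2/5) = 37.514
0.235 * Q^(2/5) = 8.8158
1.02 * D = 2.3164
L = 6.4994 m

6.4994 m


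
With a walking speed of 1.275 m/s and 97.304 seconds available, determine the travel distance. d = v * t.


d = 1.275 * 97.304 = 124.06 m

124.06 m


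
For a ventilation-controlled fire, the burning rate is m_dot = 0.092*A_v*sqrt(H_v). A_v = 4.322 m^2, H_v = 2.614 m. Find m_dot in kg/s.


sqrt(H_v) = 1.6168
m_dot = 0.092 * 4.322 * 1.6168 = 0.64287 kg/s

0.64287 kg/s


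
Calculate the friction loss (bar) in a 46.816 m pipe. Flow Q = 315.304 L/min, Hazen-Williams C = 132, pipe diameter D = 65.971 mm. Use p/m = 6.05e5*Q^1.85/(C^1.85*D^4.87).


Q^1.85 = 41942
C^1.85 = 8376.5
D^4.87 = 7.2485e+08
p/m = 0.0041792 bar/m
p_total = 0.0041792 * 46.816 = 0.19565 bar

0.19565 bar


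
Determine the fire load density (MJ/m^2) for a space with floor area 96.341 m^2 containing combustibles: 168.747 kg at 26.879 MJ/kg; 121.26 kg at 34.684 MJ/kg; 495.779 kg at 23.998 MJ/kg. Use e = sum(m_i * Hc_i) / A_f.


Total energy = 168.747*26.879 + 121.26*34.684 + 495.779*23.998
= 4535.751 + 4205.782 + 11897.70
= 20639.24 MJ
e = 20639.24 / 96.341 = 214.23 MJ/m^2

214.23 MJ/m^2


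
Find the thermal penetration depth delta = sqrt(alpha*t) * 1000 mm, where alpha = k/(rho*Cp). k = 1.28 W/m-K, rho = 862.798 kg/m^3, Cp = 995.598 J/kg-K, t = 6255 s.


alpha = 1.28 / (862.798 * 995.598) = 1.4901e-06 m^2/s
alpha * t = 0.0093206
delta = sqrt(0.0093206) * 1000 = 96.543 mm

96.543 mm


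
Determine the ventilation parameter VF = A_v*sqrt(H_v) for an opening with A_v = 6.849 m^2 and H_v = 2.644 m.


sqrt(H_v) = 1.6260
VF = 6.849 * 1.6260 = 11.137 m^(5/2)

11.137 m^(5/2)


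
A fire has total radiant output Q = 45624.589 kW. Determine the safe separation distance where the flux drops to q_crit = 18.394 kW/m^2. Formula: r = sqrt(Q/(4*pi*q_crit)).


4*pi*q_crit = 231.15
Q/(4*pi*q_crit) = 197.38
r = sqrt(197.38) = 14.049 m

14.049 m


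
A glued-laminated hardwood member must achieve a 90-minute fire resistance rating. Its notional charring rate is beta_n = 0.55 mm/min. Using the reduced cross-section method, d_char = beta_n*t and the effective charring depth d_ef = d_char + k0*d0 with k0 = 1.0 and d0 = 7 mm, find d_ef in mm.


d_char = 0.55 * 90 = 49.5 mm
d_ef = 49.5 + 1.0*7 = 56.5 mm

56.5 mm


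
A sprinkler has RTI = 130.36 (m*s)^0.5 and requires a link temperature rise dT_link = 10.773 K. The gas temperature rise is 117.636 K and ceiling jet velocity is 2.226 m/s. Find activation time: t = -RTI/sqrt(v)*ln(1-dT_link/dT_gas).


dT_link/dT_gas = 0.091579
ln(1 - 0.091579) = -0.096047
t = -130.36 / sqrt(2.226) * -0.096047 = 8.3920 s

8.3920 s


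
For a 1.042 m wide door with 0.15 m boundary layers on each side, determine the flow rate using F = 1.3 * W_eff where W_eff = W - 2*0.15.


W_eff = 1.042 - 0.30 = 0.742 m
F = 1.3 * 0.742 = 0.96460 persons/s

0.96460 persons/s


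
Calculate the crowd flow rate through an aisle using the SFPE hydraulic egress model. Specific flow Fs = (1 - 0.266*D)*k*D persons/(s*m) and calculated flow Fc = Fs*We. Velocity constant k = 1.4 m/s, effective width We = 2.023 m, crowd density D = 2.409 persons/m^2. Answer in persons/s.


1 - 0.266*D = 1 - 0.266*2.409 = 0.35921
Fs = 0.35921 * 1.4 * 2.409 = 1.2115 persons/(s*m)
Fc = 1.2115 * 2.023 = 2.4508 persons/s

2.4508 persons/s


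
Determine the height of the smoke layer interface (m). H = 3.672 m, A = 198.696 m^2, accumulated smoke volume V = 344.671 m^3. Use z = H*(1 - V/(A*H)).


V/(A*H) = 0.47240
1 - 0.47240 = 0.52760
z = 3.672 * 0.52760 = 1.9373 m

1.9373 m


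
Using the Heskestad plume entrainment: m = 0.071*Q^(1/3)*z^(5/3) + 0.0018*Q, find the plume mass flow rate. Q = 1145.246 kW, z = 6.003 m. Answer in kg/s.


Q^(1/3) = 10.462
z^(5/3) = 19.828
First term = 0.071 * 10.462 * 19.828 = 14.729
Second term = 0.0018 * 1145.246 = 2.0614
m = 16.790 kg/s

16.790 kg/s


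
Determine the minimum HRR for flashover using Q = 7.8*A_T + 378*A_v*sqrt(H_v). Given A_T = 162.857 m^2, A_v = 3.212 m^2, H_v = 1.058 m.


7.8*A_T = 1270.3
sqrt(H_v) = 1.0286
378*A_v*sqrt(H_v) = 1248.8
Q = 1270.3 + 1248.8 = 2519.1 kW

2519.1 kW


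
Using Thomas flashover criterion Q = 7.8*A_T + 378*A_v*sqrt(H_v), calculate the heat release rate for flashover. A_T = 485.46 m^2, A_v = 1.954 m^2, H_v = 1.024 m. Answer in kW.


7.8*A_T = 3786.588
sqrt(H_v) = 1.0119
378*A_v*sqrt(H_v) = 747.42
Q = 3786.588 + 747.42 = 4534.0 kW

4534.0 kW


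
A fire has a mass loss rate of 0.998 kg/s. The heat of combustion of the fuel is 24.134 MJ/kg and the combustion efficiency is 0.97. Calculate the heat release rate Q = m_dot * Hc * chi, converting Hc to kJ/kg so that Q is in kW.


Hc = 24.134 MJ/kg = 24.134 * 1000 kJ/kg = 24134 kJ/kg
Q = 0.998 kg/s * 24134 kJ/kg * 0.97 = 23363 kW

23363 kW


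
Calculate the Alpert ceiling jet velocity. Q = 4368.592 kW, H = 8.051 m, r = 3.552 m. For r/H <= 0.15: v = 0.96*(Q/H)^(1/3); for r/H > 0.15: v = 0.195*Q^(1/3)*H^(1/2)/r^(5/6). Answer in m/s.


r/H = 3.552 / 8.051 = 0.44119
r/H > 0.15, so v = 0.195*Q^(1/3)*H^(1/2)/r^(5/6)
Q^(1/3) = 16.347
H^(1/2) = 2.8374
r^(5/6) = 2.8756
v = 0.195 * 16.347 * 2.8374 / 2.8756 = 3.1454 m/s

3.1454 m/s


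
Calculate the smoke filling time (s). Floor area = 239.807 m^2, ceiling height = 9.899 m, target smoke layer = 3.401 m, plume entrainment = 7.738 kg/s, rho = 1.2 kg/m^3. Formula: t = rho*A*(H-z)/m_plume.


H - z = 6.498 m
t = 1.2 * 239.807 * 6.498 / 7.738 = 241.65 s

241.65 s


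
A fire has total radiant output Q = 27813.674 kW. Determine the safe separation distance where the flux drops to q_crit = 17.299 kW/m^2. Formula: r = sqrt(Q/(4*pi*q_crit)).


4*pi*q_crit = 217.39
Q/(4*pi*q_crit) = 127.95
r = sqrt(127.95) = 11.311 m

11.311 m


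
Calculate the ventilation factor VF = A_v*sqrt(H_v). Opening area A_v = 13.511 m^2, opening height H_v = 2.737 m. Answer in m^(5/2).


sqrt(H_v) = 1.6544
VF = 13.511 * 1.6544 = 22.352 m^(5/2)

22.352 m^(5/2)


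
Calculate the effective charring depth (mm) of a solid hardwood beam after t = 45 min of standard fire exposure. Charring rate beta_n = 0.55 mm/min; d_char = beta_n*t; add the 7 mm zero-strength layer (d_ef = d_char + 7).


d_char = 0.55 * 45 = 24.75 mm
d_ef = 24.75 + 1.0*7 = 31.75 mm

31.75 mm


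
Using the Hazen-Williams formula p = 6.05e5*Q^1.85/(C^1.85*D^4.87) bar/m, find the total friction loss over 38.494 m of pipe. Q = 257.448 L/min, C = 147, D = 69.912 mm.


Q^1.85 = 28825
C^1.85 = 10222
D^4.87 = 9.6154e+08
p/m = 0.0017743 bar/m
p_total = 0.0017743 * 38.494 = 0.068300 bar

0.068300 bar


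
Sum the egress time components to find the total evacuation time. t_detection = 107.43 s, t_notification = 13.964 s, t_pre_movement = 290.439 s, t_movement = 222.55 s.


Total = 107.43 + 13.964 + 290.439 + 222.55 = 634.383 s

634.383 s


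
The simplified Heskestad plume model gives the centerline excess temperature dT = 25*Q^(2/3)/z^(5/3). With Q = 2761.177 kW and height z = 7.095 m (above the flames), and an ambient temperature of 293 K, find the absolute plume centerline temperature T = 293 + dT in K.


Q^(2/3) = 196.82
z^(5/3) = 26.197
dT = 25 * 196.82 / 26.197 = 187.82 K
T = 293 + 187.82 = 480.82 K

480.82 K


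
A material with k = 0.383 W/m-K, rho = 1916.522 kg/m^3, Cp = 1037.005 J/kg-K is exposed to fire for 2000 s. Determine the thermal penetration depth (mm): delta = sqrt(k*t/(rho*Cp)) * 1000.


alpha = 0.383 / (1916.522 * 1037.005) = 1.9271e-07 m^2/s
alpha * t = 0.00038542
delta = sqrt(0.00038542) * 1000 = 19.632 mm

19.632 mm


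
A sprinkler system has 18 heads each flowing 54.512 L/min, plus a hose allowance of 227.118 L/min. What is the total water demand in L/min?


Sprinkler demand = 18 * 54.512 = 981.216 L/min
Total = 981.216 + 227.118 = 1208.334 L/min

1208.334 L/min


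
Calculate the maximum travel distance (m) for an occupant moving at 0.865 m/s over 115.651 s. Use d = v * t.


d = 0.865 * 115.651 = 100.04 m

100.04 m


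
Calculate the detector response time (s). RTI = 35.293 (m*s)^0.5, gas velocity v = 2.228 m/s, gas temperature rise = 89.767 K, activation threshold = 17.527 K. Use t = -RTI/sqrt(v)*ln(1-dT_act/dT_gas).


dT_act/dT_gas = 0.19525
ln(1 - 0.19525) = -0.21722
t = -35.293 / sqrt(2.228) * -0.21722 = 5.1362 s

5.1362 s


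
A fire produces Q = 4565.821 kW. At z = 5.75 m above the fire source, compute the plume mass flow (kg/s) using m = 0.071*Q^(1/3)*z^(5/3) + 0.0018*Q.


Q^(1/3) = 16.590
z^(5/3) = 18.455
First term = 0.071 * 16.590 * 18.455 = 21.738
Second term = 0.0018 * 4565.821 = 8.2185
m = 29.956 kg/s

29.956 kg/s


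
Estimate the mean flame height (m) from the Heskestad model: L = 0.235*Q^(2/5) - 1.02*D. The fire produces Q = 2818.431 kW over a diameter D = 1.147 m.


Q^(2/5) = 23.988
0.235 * Q^(2/5) = 5.6373
1.02 * D = 1.1699
L = 4.4674 m

4.4674 m


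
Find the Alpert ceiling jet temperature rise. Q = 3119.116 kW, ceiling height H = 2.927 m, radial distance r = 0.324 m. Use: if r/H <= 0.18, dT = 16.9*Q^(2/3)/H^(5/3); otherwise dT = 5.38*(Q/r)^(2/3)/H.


r/H = 0.324 / 2.927 = 0.11069
r/H <= 0.18, so dT = 16.9*Q^(2/3)/H^(5/3)
Q^(2/3) = 213.48
H^(5/3) = 5.9892
dT = 16.9 * 213.48 / 5.9892 = 602.38 K

602.38 K


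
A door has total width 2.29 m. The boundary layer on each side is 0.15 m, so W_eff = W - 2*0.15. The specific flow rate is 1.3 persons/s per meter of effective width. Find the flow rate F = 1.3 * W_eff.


W_eff = 2.29 - 0.30 = 1.99 m
F = 1.3 * 1.99 = 2.587 persons/s

2.587 persons/s


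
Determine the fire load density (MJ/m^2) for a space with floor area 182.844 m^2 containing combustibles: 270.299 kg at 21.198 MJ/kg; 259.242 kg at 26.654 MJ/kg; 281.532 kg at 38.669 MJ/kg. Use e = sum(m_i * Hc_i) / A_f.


Total energy = 270.299*21.198 + 259.242*26.654 + 281.532*38.669
= 5729.798 + 6909.836 + 10886.56
= 23526.20 MJ
e = 23526.20 / 182.844 = 128.67 MJ/m^2

128.67 MJ/m^2
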